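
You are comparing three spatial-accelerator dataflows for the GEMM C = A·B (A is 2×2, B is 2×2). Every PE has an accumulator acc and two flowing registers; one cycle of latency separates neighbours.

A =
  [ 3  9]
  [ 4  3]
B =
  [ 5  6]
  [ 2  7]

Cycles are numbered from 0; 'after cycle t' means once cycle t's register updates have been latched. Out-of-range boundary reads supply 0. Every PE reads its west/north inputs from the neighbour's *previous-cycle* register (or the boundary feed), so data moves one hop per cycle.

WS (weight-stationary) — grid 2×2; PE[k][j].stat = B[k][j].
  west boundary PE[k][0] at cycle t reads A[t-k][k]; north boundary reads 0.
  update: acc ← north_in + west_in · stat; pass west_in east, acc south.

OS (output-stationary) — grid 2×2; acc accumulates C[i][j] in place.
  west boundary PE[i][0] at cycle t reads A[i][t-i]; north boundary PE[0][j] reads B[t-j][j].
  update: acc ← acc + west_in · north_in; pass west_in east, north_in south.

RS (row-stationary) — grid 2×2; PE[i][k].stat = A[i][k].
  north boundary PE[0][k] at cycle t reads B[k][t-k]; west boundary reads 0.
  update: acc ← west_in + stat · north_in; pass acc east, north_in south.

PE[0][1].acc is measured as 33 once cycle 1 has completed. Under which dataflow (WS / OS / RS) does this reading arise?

— WS: 2×2; PE[0][1] trace:
  c0 r0c1: 0 / 0 / 0
  c1 r0c1: 18 / 3 / 18
— OS: 2×2; PE[0][1] trace:
  c0 r0c1: 0 / 0 / 0
  c1 r0c1: 18 / 3 / 6
— RS: 2×2; PE[0][1] trace:
  c0 r0c1: 0 / 0 / 0
  c1 r0c1: 33 / 33 / 2

dataflow = RS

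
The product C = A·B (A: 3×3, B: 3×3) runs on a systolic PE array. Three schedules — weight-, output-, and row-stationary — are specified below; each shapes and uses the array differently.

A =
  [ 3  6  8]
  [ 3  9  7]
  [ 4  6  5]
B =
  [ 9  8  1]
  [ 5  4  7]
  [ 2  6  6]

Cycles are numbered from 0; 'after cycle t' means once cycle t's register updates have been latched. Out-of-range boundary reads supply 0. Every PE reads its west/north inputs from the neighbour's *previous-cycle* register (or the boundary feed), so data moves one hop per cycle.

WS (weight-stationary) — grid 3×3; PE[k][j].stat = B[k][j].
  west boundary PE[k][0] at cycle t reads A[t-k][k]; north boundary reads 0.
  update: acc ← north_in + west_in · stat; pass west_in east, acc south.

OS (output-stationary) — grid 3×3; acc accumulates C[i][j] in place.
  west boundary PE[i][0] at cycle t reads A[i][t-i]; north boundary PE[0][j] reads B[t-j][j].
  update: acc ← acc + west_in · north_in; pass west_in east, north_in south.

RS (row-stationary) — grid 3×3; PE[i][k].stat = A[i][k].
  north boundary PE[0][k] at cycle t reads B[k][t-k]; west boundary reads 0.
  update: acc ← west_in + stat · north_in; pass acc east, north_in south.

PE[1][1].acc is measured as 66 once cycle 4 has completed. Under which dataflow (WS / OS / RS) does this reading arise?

WS (3×3 grid), PE[1][1]:
  cycle 0: PE[1][1] → acc 0, east 0, south 0
  cycle 1: PE[1][1] → acc 0, east 0, south 0
  cycle 2: PE[1][1] → acc 48, east 6, south 48
  cycle 3: PE[1][1] → acc 60, east 9, south 60
  cycle 4: PE[1][1] → acc 56, east 6, south 56
OS (3×3 grid), PE[1][1]:
  cycle 0: PE[1][1] → acc 0, east 0, south 0
  cycle 1: PE[1][1] → acc 0, east 0, south 0
  cycle 2: PE[1][1] → acc 24, east 3, south 8
  cycle 3: PE[1][1] → acc 60, east 9, south 4
  cycle 4: PE[1][1] → acc 102, east 7, south 6
RS (3×3 grid), PE[1][1]:
  cycle 0: PE[1][1] → acc 0, east 0, south 0
  cycle 1: PE[1][1] → acc 0, east 0, south 0
  cycle 2: PE[1][1] → acc 72, east 72, south 5
  cycle 3: PE[1][1] → acc 60, east 60, south 4
  cycle 4: PE[1][1] → acc 66, east 66, south 7

dataflow = RS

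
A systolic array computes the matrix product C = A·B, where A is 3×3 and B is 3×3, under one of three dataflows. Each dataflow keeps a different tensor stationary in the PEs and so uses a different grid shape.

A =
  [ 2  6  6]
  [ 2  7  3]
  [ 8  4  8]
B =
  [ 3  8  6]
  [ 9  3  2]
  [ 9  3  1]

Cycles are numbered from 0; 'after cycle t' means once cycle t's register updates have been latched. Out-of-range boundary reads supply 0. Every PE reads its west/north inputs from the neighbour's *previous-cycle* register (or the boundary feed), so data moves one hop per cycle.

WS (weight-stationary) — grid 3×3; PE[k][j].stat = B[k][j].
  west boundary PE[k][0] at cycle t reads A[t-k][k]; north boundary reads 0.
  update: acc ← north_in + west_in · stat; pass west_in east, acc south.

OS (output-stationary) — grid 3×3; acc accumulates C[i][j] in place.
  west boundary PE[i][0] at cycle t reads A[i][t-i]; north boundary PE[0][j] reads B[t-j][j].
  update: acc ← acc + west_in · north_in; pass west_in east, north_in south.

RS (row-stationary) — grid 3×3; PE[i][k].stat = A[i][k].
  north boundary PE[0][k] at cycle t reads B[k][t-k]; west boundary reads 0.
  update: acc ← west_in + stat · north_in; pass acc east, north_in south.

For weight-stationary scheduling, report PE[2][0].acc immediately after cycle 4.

WS (3×3). Following PE[2][0] plus its west/north inputs:
  0: (1,0).acc=0  regs=<0,0>
  0: (2,0).acc=0  regs=<0,0>
  1: (1,0).acc=60  regs=<6,60>
  1: (2,0).acc=0  regs=<0,0>
  2: (1,0).acc=69  regs=<7,69>
  2: (2,0).acc=114  regs=<6,114>
  3: (1,0).acc=60  regs=<4,60>
  3: (2,0).acc=96  regs=<3,96>
  4: (1,0).acc=0  regs=<0,0>
  4: (2,0).acc=132  regs=<8,132>

PE[2][0].acc = 132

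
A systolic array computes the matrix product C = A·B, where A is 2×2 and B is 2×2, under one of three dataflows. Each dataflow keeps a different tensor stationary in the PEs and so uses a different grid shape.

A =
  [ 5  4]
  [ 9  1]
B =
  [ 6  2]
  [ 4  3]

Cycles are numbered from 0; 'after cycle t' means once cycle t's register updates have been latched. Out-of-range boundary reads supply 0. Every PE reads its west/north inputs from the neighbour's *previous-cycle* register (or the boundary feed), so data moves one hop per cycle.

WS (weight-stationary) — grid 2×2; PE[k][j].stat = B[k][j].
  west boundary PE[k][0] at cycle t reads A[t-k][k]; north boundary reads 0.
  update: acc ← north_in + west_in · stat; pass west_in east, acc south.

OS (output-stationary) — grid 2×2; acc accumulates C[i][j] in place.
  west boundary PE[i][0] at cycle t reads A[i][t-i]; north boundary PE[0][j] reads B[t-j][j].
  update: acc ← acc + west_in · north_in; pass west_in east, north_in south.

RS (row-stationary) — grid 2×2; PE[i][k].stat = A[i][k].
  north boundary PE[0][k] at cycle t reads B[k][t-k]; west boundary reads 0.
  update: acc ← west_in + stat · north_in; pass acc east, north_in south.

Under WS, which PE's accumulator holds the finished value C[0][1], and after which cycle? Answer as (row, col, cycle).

WS — PE[1][1] is where C[0][1] collects:
  after 0 — PE[1][1] acc=0, pass-E 0, pass-S 0
  after 1 — PE[1][1] acc=0, pass-E 0, pass-S 0
  after 2 — PE[1][1] acc=22, pass-E 4, pass-S 22

(row, col, cycle) = (1, 1, 2)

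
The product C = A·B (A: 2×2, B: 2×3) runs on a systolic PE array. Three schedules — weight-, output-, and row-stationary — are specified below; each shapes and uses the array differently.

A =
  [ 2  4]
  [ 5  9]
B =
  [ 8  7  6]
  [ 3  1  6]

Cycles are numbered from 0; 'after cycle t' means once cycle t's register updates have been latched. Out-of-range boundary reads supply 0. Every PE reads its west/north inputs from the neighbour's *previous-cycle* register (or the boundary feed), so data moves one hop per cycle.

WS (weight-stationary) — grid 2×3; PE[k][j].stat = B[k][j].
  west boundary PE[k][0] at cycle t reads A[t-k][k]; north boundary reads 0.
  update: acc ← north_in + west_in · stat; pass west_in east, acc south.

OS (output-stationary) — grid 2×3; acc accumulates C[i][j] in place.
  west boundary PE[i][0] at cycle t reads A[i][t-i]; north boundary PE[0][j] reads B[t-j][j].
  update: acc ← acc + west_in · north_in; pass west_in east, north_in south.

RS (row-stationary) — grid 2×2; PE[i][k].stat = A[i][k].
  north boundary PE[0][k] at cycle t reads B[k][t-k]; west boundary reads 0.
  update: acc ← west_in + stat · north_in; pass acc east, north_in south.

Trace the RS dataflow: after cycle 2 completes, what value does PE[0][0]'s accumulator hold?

RS 2×2: PE[0][0] cycle-by-cycle (with neighbour feeds):
  t=0 PE[0][0]: acc=16 h=16 v=8
  t=1 PE[0][0]: acc=14 h=14 v=7
  t=2 PE[0][0]: acc=12 h=12 v=6

PE[0][0].acc = 12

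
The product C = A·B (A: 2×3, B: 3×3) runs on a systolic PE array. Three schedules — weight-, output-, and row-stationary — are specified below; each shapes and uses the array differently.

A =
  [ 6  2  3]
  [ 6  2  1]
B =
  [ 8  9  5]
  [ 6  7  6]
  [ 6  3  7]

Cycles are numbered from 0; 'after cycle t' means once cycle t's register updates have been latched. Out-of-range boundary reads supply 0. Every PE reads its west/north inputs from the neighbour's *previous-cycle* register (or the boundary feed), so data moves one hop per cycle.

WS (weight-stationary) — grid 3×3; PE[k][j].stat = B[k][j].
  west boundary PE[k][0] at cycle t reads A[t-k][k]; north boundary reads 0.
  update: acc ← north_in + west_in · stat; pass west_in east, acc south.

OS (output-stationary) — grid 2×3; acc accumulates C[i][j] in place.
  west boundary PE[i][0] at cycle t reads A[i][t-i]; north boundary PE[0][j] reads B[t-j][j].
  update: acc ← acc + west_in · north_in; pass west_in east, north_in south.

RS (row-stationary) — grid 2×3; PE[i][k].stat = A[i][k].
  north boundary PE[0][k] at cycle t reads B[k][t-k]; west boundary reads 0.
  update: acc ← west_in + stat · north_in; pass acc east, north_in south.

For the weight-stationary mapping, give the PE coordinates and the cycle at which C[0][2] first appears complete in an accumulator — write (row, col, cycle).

Under WS, C[0][2] lands at PE[2][2]:
  after 0 — PE[2][2] acc=0, pass-E 0, pass-S 0
  after 1 — PE[2][2] acc=0, pass-E 0, pass-S 0
  after 2 — PE[2][2] acc=0, pass-E 0, pass-S 0
  after 3 — PE[2][2] acc=0, pass-E 0, pass-S 0
  after 4 — PE[2][2] acc=63, pass-E 3, pass-S 63

(row, col, cycle) = (2, 2, 4)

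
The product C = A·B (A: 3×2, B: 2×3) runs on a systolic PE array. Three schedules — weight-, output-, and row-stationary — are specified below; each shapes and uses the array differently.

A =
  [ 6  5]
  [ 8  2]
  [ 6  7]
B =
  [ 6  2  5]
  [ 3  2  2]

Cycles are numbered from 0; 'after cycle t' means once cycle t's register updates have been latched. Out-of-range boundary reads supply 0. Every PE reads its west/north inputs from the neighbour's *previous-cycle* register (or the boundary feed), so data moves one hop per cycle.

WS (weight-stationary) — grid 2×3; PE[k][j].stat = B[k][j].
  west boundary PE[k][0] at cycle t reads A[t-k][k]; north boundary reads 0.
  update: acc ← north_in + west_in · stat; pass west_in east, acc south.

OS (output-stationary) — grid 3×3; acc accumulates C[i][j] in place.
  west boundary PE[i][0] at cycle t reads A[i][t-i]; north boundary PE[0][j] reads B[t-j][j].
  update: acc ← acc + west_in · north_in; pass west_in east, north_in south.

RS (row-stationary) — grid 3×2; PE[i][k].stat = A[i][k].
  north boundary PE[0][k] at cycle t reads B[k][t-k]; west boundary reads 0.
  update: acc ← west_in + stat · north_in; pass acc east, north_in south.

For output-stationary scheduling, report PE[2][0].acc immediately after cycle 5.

PE[2][0].acc = 57

OS 3×3: PE[2][0] cycle-by-cycle (with neighbour feeds):
  t=0 PE[1][0]: acc=0 h=0 v=0
  t=0 PE[2][0]: acc=0 h=0 v=0
  t=1 PE[1][0]: acc=48 h=8 v=6
  t=1 PE[2][0]: acc=0 h=0 v=0
  t=2 PE[1][0]: acc=54 h=2 v=3
  t=2 PE[2][0]: acc=36 h=6 v=6
  t=3 PE[1][0]: acc=54 h=0 v=0
  t=3 PE[2][0]: acc=57 h=7 v=3
  t=4 PE[1][0]: acc=54 h=0 v=0
  t=4 PE[2][0]: acc=57 h=0 v=0
  t=5 PE[1][0]: acc=54 h=0 v=0
  t=5 PE[2][0]: acc=57 h=0 v=0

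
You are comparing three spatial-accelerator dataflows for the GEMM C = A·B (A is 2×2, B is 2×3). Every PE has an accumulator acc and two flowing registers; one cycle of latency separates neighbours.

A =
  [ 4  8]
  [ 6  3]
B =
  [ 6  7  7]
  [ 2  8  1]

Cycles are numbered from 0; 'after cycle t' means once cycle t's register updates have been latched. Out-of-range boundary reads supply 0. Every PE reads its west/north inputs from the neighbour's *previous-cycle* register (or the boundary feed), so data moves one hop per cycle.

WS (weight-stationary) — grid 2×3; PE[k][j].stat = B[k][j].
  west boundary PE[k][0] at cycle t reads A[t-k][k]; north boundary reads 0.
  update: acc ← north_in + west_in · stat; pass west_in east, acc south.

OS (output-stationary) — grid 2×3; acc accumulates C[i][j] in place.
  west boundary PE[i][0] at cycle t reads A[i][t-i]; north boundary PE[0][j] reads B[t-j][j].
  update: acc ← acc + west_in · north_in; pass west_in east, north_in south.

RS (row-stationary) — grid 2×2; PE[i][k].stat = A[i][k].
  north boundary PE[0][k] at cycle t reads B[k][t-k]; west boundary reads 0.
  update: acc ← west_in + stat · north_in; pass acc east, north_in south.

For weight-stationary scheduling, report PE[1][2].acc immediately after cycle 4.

PE[1][2].acc = 45

Tracing WS — 2×3 array, target PE[1][2]:
  0: (0,2).acc=0  regs=<0,0>
  0: (1,1).acc=0  regs=<0,0>
  0: (1,2).acc=0  regs=<0,0>
  1: (0,2).acc=0  regs=<0,0>
  1: (1,1).acc=0  regs=<0,0>
  1: (1,2).acc=0  regs=<0,0>
  2: (0,2).acc=28  regs=<4,28>
  2: (1,1).acc=92  regs=<8,92>
  2: (1,2).acc=0  regs=<0,0>
  3: (0,2).acc=42  regs=<6,42>
  3: (1,1).acc=66  regs=<3,66>
  3: (1,2).acc=36  regs=<8,36>
  4: (0,2).acc=0  regs=<0,0>
  4: (1,1).acc=0  regs=<0,0>
  4: (1,2).acc=45  regs=<3,45>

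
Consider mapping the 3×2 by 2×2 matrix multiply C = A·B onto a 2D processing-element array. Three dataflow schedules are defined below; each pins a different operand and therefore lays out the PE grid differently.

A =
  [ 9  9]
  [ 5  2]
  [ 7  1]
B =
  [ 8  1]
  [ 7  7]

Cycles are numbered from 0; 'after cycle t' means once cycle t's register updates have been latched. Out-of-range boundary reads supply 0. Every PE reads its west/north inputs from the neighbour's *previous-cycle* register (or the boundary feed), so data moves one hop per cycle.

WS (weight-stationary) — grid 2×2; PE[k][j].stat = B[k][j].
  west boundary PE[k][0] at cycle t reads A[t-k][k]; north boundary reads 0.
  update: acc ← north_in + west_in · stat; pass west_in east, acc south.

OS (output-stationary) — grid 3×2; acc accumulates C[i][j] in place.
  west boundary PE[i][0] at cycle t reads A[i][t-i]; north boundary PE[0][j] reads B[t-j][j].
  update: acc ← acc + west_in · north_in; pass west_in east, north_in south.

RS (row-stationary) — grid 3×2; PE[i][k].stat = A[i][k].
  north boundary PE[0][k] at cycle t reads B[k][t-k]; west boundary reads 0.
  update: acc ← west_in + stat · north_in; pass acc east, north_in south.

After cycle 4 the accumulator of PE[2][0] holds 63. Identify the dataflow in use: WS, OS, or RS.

WS (2×2): PE[2][0] does not exist.
OS (3×2 grid), PE[2][0]:
  cycle 0: PE[2][0] → acc 0, east 0, south 0
  cycle 1: PE[2][0] → acc 0, east 0, south 0
  cycle 2: PE[2][0] → acc 56, east 7, south 8
  cycle 3: PE[2][0] → acc 63, east 1, south 7
  cycle 4: PE[2][0] → acc 63, east 0, south 0
RS (3×2 grid), PE[2][0]:
  cycle 0: PE[2][0] → acc 0, east 0, south 0
  cycle 1: PE[2][0] → acc 0, east 0, south 0
  cycle 2: PE[2][0] → acc 56, east 56, south 8
  cycle 3: PE[2][0] → acc 7, east 7, south 1
  cycle 4: PE[2][0] → acc 0, east 0, south 0

dataflow = OS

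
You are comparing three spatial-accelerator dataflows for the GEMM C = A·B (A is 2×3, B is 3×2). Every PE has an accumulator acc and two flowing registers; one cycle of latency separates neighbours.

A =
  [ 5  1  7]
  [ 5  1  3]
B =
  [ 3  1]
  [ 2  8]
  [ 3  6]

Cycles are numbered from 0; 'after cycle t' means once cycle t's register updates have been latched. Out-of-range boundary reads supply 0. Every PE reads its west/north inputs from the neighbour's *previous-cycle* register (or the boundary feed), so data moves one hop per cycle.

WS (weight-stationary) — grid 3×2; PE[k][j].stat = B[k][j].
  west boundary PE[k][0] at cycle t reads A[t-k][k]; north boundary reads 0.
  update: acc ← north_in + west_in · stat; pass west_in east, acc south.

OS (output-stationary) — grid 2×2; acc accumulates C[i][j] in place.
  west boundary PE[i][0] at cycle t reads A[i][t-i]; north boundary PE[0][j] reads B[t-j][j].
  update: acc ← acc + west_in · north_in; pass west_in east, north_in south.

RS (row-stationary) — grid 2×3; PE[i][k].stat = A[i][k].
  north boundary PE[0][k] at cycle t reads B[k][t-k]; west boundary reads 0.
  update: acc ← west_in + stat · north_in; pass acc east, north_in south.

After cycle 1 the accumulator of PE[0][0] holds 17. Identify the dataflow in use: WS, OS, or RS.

dataflow = OS

WS (3×2 grid), PE[0][0]:
  c0 r0c0: 15 / 5 / 15
  c1 r0c0: 15 / 5 / 15
OS (2×2 grid), PE[0][0]:
  c0 r0c0: 15 / 5 / 3
  c1 r0c0: 17 / 1 / 2
RS (2×3 grid), PE[0][0]:
  c0 r0c0: 15 / 15 / 3
  c1 r0c0: 5 / 5 / 1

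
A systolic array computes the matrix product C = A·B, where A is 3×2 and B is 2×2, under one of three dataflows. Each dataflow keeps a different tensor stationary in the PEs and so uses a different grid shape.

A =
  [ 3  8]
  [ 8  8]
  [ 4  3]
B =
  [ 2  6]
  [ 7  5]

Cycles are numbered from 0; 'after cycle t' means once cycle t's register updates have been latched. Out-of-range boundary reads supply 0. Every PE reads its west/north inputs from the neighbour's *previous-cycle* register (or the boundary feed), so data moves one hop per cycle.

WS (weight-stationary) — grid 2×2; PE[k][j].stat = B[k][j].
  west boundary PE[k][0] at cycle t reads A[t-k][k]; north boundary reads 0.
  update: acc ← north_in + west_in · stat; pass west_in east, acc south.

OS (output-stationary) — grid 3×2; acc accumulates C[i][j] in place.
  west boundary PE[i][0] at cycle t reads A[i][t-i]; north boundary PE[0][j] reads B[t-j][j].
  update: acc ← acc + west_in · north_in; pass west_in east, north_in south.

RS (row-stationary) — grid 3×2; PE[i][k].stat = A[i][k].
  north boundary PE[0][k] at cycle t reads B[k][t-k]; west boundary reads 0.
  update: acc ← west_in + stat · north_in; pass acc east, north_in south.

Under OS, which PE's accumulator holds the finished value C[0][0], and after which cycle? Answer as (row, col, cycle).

Under OS, C[0][0] lands at PE[0][0]:
  t=0 PE[0][0]: acc=6 h=3 v=2
  t=1 PE[0][0]: acc=62 h=8 v=7

(row, col, cycle) = (0, 0, 1)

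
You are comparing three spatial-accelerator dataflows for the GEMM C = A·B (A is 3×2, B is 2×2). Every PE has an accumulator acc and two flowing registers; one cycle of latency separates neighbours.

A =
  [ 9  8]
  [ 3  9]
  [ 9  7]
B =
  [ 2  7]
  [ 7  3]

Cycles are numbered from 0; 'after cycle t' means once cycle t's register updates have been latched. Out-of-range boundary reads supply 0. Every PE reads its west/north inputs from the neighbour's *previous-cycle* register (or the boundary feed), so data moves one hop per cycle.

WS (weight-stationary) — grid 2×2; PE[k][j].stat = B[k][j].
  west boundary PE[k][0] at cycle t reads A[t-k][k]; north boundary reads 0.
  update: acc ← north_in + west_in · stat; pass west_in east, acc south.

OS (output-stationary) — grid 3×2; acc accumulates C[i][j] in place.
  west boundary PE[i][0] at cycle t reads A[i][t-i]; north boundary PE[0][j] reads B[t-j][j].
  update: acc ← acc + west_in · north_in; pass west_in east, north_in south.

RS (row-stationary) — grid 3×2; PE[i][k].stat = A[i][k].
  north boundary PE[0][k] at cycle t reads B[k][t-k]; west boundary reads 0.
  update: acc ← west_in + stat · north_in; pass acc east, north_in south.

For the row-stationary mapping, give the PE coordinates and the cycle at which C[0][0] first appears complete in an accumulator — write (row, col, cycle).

Under RS, C[0][0] lands at PE[0][1]:
  t=0 PE[0][1]: acc=0 h=0 v=0
  t=1 PE[0][1]: acc=74 h=74 v=7

(row, col, cycle) = (0, 1, 1)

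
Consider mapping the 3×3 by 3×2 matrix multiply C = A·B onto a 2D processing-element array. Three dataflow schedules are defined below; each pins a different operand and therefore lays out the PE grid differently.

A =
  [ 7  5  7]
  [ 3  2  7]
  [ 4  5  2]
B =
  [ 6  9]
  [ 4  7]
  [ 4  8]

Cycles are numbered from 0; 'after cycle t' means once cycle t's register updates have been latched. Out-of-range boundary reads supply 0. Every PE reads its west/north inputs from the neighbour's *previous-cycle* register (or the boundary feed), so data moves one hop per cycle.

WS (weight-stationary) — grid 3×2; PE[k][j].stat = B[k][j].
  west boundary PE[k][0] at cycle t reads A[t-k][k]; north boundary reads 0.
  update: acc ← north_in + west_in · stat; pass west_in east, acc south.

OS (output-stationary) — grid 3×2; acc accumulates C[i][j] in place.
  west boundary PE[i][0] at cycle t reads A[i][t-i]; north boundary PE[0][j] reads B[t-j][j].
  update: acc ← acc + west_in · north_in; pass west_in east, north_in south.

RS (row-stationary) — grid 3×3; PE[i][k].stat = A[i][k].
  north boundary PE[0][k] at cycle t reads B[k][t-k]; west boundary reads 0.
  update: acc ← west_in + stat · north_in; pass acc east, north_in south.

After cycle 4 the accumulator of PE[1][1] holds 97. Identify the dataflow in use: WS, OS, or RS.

WS (3×2 grid), PE[1][1]:
  step 0 · PE1,1: acc=0; fwd→0 fwd↓0
  step 1 · PE1,1: acc=0; fwd→0 fwd↓0
  step 2 · PE1,1: acc=98; fwd→5 fwd↓98
  step 3 · PE1,1: acc=41; fwd→2 fwd↓41
  step 4 · PE1,1: acc=71; fwd→5 fwd↓71
OS (3×2 grid), PE[1][1]:
  step 0 · PE1,1: acc=0; fwd→0 fwd↓0
  step 1 · PE1,1: acc=0; fwd→0 fwd↓0
  step 2 · PE1,1: acc=27; fwd→3 fwd↓9
  step 3 · PE1,1: acc=41; fwd→2 fwd↓7
  step 4 · PE1,1: acc=97; fwd→7 fwd↓8
RS (3×3 grid), PE[1][1]:
  step 0 · PE1,1: acc=0; fwd→0 fwd↓0
  step 1 · PE1,1: acc=0; fwd→0 fwd↓0
  step 2 · PE1,1: acc=26; fwd→26 fwd↓4
  step 3 · PE1,1: acc=41; fwd→41 fwd↓7
  step 4 · PE1,1: acc=0; fwd→0 fwd↓0

dataflow = OS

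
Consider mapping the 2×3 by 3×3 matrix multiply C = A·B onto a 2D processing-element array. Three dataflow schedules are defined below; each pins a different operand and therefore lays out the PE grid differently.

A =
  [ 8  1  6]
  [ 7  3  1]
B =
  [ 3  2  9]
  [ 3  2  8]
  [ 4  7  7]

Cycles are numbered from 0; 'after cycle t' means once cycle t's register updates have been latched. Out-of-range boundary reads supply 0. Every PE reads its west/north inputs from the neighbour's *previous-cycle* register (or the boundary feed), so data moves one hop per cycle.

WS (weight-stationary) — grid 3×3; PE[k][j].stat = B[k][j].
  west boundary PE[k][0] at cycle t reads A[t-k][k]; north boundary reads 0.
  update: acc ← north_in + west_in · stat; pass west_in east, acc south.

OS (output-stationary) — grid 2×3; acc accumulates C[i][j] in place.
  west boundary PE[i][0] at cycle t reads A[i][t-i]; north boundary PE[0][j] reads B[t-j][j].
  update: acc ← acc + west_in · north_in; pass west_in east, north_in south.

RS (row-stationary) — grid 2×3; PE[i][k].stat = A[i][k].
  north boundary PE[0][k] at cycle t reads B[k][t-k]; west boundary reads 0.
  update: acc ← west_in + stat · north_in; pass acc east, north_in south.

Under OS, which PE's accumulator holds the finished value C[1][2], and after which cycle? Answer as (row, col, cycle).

Under OS, C[1][2] lands at PE[1][2]:
  [0] (1,2) acc=0 (h:0 v:0)
  [1] (1,2) acc=0 (h:0 v:0)
  [2] (1,2) acc=0 (h:0 v:0)
  [3] (1,2) acc=63 (h:7 v:9)
  [4] (1,2) acc=87 (h:3 v:8)
  [5] (1,2) acc=94 (h:1 v:7)

(row, col, cycle) = (1, 2, 5)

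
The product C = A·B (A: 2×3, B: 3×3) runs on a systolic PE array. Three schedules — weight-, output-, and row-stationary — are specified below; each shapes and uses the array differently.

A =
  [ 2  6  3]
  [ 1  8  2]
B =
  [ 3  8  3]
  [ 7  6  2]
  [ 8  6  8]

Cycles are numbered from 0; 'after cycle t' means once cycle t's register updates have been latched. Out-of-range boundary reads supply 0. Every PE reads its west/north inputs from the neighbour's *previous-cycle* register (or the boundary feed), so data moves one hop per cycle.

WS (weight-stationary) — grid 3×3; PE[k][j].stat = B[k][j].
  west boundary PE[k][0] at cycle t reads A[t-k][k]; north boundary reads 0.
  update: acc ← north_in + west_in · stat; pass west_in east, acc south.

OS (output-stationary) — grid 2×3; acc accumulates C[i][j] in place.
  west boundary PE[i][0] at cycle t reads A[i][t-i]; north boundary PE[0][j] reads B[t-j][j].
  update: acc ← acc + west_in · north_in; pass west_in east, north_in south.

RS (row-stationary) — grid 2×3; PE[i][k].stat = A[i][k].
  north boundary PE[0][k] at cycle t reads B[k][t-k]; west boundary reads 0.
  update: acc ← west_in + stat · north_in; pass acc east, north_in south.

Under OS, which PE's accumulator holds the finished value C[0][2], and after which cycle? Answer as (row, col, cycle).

OS: C[0][2] accumulates in PE[0][2]:
  step 0 · PE0,2: acc=0; fwd→0 fwd↓0
  step 1 · PE0,2: acc=0; fwd→0 fwd↓0
  step 2 · PE0,2: acc=6; fwd→2 fwd↓3
  step 3 · PE0,2: acc=18; fwd→6 fwd↓2
  step 4 · PE0,2: acc=42; fwd→3 fwd↓8

(row, col, cycle) = (0, 2, 4)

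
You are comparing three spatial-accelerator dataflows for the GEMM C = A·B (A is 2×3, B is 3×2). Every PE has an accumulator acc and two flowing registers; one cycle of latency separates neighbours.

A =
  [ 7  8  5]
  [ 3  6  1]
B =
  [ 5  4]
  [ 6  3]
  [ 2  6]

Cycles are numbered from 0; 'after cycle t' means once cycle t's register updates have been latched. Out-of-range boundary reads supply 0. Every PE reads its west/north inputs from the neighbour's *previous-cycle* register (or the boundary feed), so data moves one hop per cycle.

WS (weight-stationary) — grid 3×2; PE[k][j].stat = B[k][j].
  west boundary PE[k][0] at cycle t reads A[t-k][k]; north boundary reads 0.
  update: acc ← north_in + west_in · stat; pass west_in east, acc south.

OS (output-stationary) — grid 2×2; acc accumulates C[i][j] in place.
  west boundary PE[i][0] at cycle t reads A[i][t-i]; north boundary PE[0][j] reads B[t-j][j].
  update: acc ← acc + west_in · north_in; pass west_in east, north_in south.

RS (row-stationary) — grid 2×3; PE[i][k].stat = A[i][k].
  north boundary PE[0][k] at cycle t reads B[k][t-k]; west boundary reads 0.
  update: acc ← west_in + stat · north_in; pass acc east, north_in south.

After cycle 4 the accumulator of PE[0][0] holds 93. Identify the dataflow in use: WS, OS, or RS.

dataflow = OS

— WS: 3×2; PE[0][0] trace:
  c0 r0c0: 35 / 7 / 35
  c1 r0c0: 15 / 3 / 15
  c2 r0c0: 0 / 0 / 0
  c3 r0c0: 0 / 0 / 0
  c4 r0c0: 0 / 0 / 0
— OS: 2×2; PE[0][0] trace:
  c0 r0c0: 35 / 7 / 5
  c1 r0c0: 83 / 8 / 6
  c2 r0c0: 93 / 5 / 2
  c3 r0c0: 93 / 0 / 0
  c4 r0c0: 93 / 0 / 0
— RS: 2×3; PE[0][0] trace:
  c0 r0c0: 35 / 35 / 5
  c1 r0c0: 28 / 28 / 4
  c2 r0c0: 0 / 0 / 0
  c3 r0c0: 0 / 0 / 0
  c4 r0c0: 0 / 0 / 0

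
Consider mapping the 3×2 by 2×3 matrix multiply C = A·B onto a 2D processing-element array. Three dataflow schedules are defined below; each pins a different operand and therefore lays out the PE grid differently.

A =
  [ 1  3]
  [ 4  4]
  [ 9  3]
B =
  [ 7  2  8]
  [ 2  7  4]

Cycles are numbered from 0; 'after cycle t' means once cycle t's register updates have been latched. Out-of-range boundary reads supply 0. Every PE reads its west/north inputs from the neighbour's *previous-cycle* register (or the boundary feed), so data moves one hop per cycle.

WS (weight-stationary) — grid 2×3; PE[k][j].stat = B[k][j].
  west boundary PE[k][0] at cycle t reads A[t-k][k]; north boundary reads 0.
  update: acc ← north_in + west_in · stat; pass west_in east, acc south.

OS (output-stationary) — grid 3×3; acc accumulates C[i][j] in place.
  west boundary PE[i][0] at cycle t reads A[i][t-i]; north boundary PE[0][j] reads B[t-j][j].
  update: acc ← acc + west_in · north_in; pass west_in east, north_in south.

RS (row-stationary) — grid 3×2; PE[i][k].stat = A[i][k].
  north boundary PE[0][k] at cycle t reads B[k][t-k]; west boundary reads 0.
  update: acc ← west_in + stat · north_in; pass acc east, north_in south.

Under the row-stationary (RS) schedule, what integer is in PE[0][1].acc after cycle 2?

RS 3×2: PE[0][1] cycle-by-cycle (with neighbour feeds):
  t=0 PE[0][0]: acc=7 h=7 v=7
  t=0 PE[0][1]: acc=0 h=0 v=0
  t=1 PE[0][0]: acc=2 h=2 v=2
  t=1 PE[0][1]: acc=13 h=13 v=2
  t=2 PE[0][0]: acc=8 h=8 v=8
  t=2 PE[0][1]: acc=23 h=23 v=7

PE[0][1].acc = 23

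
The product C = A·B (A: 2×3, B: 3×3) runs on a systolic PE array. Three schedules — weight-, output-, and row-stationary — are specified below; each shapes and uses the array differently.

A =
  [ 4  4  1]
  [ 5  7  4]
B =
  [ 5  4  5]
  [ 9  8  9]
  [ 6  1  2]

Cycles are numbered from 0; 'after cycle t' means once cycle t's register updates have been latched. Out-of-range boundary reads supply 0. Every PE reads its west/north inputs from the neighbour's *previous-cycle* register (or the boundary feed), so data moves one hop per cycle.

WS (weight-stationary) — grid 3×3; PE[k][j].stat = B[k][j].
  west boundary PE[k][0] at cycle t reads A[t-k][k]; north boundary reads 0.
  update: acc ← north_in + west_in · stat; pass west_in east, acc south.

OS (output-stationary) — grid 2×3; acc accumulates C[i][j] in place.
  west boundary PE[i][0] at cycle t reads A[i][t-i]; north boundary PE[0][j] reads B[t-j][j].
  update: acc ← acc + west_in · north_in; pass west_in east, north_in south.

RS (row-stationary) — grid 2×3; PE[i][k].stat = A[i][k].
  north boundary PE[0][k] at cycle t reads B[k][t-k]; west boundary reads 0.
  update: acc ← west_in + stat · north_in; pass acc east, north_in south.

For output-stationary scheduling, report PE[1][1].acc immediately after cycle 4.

OS on a 2×3 grid — tracing PE[1][1] and its feeders:
  0: (0,1).acc=0  regs=<0,0>
  0: (1,0).acc=0  regs=<0,0>
  0: (1,1).acc=0  regs=<0,0>
  1: (0,1).acc=16  regs=<4,4>
  1: (1,0).acc=25  regs=<5,5>
  1: (1,1).acc=0  regs=<0,0>
  2: (0,1).acc=48  regs=<4,8>
  2: (1,0).acc=88  regs=<7,9>
  2: (1,1).acc=20  regs=<5,4>
  3: (0,1).acc=49  regs=<1,1>
  3: (1,0).acc=112  regs=<4,6>
  3: (1,1).acc=76  regs=<7,8>
  4: (0,1).acc=49  regs=<0,0>
  4: (1,0).acc=112  regs=<0,0>
  4: (1,1).acc=80  regs=<4,1>

PE[1][1].acc = 80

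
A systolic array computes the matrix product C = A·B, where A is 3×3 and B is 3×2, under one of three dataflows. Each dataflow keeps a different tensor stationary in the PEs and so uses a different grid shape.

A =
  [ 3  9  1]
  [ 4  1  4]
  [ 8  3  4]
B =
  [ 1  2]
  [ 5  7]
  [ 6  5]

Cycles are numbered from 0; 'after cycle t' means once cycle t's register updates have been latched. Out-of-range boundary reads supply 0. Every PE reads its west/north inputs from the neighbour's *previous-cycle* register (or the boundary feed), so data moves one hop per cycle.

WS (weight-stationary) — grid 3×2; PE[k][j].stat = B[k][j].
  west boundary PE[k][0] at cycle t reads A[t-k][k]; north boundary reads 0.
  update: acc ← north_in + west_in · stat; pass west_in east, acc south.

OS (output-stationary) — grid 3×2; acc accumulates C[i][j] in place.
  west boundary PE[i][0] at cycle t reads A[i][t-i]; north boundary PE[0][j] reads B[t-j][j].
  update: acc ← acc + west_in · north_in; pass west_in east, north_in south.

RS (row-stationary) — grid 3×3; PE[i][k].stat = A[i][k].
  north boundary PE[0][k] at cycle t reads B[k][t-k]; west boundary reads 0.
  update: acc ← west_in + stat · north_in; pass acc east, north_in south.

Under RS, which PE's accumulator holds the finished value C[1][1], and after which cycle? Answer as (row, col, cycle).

RS — PE[1][2] is where C[1][1] collects:
  step 0 · PE1,2: acc=0; fwd→0 fwd↓0
  step 1 · PE1,2: acc=0; fwd→0 fwd↓0
  step 2 · PE1,2: acc=0; fwd→0 fwd↓0
  step 3 · PE1,2: acc=33; fwd→33 fwd↓6
  step 4 · PE1,2: acc=35; fwd→35 fwd↓5

(row, col, cycle) = (1, 2, 4)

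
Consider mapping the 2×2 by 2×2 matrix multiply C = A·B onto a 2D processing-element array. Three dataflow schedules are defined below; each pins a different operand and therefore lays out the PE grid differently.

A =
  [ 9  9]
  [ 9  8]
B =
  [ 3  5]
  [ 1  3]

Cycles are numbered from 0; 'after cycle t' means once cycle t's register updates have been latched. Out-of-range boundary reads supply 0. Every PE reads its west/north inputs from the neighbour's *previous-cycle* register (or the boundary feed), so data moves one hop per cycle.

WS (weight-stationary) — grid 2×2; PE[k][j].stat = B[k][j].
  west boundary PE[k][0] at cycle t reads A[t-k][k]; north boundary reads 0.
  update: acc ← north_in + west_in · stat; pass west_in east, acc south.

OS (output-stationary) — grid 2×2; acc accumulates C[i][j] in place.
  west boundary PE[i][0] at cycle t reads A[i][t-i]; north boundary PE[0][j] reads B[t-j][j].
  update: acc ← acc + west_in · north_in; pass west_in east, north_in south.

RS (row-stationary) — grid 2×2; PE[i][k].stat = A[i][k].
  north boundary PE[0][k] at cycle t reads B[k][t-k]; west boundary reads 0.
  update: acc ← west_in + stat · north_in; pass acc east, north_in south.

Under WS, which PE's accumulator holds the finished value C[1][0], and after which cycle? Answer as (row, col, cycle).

(row, col, cycle) = (1, 0, 2)

WS — PE[1][0] is where C[1][0] collects:
  c0 r1c0: 0 / 0 / 0
  c1 r1c0: 36 / 9 / 36
  c2 r1c0: 35 / 8 / 35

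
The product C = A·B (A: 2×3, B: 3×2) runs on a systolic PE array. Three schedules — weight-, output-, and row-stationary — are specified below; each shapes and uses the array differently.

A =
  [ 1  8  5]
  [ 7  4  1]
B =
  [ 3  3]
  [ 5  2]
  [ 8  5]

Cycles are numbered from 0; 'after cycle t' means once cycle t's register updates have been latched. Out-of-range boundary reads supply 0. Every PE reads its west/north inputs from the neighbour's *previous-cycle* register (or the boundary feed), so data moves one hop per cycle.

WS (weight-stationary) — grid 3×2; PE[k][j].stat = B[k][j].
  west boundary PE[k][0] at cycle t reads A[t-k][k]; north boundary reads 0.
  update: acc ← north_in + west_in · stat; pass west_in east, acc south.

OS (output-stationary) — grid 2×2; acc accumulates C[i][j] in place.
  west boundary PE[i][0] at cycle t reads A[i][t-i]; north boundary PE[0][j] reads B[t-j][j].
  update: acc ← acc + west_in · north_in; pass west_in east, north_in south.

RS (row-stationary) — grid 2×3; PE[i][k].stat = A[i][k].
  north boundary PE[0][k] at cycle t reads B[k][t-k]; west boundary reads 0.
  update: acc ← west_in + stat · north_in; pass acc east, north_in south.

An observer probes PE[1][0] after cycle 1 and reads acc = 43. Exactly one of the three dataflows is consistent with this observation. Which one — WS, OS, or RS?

dataflow = WS

WS (3×2 grid), PE[1][0]:
  cycle 0: PE[1][0] → acc 0, east 0, south 0
  cycle 1: PE[1][0] → acc 43, east 8, south 43
OS (2×2 grid), PE[1][0]:
  cycle 0: PE[1][0] → acc 0, east 0, south 0
  cycle 1: PE[1][0] → acc 21, east 7, south 3
RS (2×3 grid), PE[1][0]:
  cycle 0: PE[1][0] → acc 0, east 0, south 0
  cycle 1: PE[1][0] → acc 21, east 21, south 3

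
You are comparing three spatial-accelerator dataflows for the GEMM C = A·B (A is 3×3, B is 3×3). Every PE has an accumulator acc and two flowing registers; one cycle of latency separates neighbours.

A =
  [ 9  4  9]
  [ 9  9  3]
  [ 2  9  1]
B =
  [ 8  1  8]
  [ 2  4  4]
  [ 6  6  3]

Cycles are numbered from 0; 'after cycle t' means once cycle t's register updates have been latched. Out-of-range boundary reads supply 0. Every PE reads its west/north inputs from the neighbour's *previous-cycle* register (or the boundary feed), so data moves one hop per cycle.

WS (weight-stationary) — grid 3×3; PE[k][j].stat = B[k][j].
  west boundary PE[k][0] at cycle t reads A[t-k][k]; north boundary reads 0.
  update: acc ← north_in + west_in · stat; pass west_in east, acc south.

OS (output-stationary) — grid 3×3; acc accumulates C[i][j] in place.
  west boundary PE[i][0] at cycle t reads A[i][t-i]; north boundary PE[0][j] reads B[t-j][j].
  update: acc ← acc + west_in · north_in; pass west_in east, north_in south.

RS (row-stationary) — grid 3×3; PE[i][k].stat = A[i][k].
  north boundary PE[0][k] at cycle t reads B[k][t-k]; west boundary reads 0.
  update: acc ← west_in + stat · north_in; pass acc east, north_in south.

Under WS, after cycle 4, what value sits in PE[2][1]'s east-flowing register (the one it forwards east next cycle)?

WS 3×3: PE[2][1] cycle-by-cycle (with neighbour feeds):
  cycle 0: PE[1][1] → acc 0, east 0, south 0
  cycle 0: PE[2][0] → acc 0, east 0, south 0
  cycle 0: PE[2][1] → acc 0, east 0, south 0
  cycle 1: PE[1][1] → acc 0, east 0, south 0
  cycle 1: PE[2][0] → acc 0, east 0, south 0
  cycle 1: PE[2][1] → acc 0, east 0, south 0
  cycle 2: PE[1][1] → acc 25, east 4, south 25
  cycle 2: PE[2][0] → acc 134, east 9, south 134
  cycle 2: PE[2][1] → acc 0, east 0, south 0
  cycle 3: PE[1][1] → acc 45, east 9, south 45
  cycle 3: PE[2][0] → acc 108, east 3, south 108
  cycle 3: PE[2][1] → acc 79, east 9, south 79
  cycle 4: PE[1][1] → acc 38, east 9, south 38
  cycle 4: PE[2][0] → acc 40, east 1, south 40
  cycle 4: PE[2][1] → acc 63, east 3, south 63

register = 3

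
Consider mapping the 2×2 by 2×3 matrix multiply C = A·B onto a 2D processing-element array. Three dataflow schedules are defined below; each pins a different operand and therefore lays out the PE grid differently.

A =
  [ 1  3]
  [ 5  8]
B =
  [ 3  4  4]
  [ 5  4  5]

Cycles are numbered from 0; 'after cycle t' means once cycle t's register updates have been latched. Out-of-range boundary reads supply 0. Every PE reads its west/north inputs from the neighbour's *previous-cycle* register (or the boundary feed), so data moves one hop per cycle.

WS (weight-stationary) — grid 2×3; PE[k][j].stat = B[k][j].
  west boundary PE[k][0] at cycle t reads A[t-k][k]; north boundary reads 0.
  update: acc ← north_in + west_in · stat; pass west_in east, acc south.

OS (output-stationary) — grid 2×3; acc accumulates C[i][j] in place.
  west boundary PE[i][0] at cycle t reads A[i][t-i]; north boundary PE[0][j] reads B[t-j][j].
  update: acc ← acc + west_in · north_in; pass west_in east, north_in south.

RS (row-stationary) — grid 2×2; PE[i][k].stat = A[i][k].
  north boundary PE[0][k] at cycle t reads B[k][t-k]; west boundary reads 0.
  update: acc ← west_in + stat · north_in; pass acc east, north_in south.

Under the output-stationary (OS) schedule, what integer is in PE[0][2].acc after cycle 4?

PE[0][2].acc = 19

OS on a 2×3 grid — tracing PE[0][2] and its feeders:
  [0] (0,1) acc=0 (h:0 v:0)
  [0] (0,2) acc=0 (h:0 v:0)
  [1] (0,1) acc=4 (h:1 v:4)
  [1] (0,2) acc=0 (h:0 v:0)
  [2] (0,1) acc=16 (h:3 v:4)
  [2] (0,2) acc=4 (h:1 v:4)
  [3] (0,1) acc=16 (h:0 v:0)
  [3] (0,2) acc=19 (h:3 v:5)
  [4] (0,1) acc=16 (h:0 v:0)
  [4] (0,2) acc=19 (h:0 v:0)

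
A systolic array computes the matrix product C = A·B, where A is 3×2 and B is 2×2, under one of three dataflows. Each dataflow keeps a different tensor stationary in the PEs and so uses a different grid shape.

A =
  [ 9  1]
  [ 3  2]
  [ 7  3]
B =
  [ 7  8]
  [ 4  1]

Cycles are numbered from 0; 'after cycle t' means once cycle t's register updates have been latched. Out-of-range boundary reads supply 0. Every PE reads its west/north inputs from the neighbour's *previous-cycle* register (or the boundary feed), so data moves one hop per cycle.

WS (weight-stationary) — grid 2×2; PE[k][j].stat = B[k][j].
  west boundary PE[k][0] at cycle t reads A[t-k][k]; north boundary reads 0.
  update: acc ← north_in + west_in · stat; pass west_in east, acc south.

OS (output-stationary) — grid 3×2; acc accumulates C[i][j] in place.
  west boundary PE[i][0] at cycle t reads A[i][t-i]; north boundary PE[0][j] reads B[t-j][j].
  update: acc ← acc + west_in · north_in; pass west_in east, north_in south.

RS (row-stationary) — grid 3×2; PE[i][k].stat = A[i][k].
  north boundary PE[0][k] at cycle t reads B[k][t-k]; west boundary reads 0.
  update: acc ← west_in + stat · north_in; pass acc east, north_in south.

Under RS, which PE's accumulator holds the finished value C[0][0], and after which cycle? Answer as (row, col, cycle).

(row, col, cycle) = (0, 1, 1)

Under RS, C[0][0] lands at PE[0][1]:
  0: (0,1).acc=0  regs=<0,0>
  1: (0,1).acc=67  regs=<67,4>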